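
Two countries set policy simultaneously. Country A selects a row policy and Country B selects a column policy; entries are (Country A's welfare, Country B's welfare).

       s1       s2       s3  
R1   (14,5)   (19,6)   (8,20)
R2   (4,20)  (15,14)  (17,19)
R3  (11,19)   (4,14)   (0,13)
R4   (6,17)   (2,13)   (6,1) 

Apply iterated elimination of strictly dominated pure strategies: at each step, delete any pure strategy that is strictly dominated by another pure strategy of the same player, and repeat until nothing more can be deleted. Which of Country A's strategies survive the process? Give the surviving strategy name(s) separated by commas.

Country A's strategy R3 is strictly dominated by R1 (s1: 14>11, s2: 19>4, s3: 8>0) and is removed.
For Country A, R1 strictly dominates R4 on the remaining columns (s1: 14>6, s2: 19>2, s3: 8>6); eliminate R4.
Column s2 is eliminated: s3 beats it against every remaining row (R1: 20>6, R2: 19>14).
Among the remaining strategies, none is strictly dominated by another pure strategy of the same player, so the elimination stops.
Surviving strategies — Country A: {R1, R2}; Country B: {s1, s3}.

R1, R2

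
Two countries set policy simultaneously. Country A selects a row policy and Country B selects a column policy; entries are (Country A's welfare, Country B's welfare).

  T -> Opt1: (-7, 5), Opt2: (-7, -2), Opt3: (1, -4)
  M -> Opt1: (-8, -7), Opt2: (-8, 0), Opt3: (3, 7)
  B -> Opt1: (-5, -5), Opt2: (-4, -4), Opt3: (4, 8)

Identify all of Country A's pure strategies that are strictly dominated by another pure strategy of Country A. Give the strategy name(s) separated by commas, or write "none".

T is strictly dominated by B (Opt1: -5>-7, Opt2: -4>-7, Opt3: 4>1).
M is strictly dominated by B (Opt1: -5>-8, Opt2: -4>-8, Opt3: 4>3).
B is not dominated — it holds its own against T at Opt1 (-5>-7); M at Opt1 (-5>-8).

T, M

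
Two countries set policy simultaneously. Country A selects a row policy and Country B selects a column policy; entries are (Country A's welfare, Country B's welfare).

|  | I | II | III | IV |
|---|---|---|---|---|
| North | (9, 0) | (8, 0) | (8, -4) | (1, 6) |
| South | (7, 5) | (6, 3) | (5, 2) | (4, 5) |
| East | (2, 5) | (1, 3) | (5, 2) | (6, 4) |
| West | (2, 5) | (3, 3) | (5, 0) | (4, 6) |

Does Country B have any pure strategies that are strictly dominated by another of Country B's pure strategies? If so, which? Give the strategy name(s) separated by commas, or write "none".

II, III

I: no other strategy beats it everywhere (II at North (0=0); III at North (0>-4); IV at South (5=5)).
II: dominated, since IV does at least as well everywhere (North: 6>0, South: 5>3, East: 4>3, West: 6>3).
III: dominated, since I does at least as well everywhere (North: 0>-4, South: 5>2, East: 5>2, West: 5>0).
Nothing dominates IV: I at North (6>0); II at North (6>0); III at North (6>-4).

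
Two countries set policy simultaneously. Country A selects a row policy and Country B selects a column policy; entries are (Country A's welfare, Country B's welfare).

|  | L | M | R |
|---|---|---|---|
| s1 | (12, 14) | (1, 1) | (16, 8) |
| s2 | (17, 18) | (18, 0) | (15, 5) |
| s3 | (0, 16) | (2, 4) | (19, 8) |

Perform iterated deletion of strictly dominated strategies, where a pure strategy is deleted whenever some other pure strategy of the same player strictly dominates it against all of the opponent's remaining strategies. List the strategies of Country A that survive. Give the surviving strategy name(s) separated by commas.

Country B's strategy M is strictly dominated by L (s1: 14>1, s2: 18>0, s3: 16>4) and is removed.
For Country B, L strictly dominates R on the remaining rows (s1: 14>8, s2: 18>5, s3: 16>8); eliminate R.
Country A's strategy s1 is strictly dominated by s2 (L: 17>12) and is removed.
Row s3 is eliminated: s2 beats it against every remaining column (L: 17>0).
Among the remaining strategies, none is strictly dominated by another pure strategy of the same player, so the elimination stops.
Surviving strategies — Country A: {s2}; Country B: {L}.

s2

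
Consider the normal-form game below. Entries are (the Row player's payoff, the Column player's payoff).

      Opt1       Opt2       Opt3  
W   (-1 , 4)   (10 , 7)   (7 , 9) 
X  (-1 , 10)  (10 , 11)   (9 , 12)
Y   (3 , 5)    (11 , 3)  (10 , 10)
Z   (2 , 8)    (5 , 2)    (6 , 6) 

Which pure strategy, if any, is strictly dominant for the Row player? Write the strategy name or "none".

Y vs W: Opt1: 3>-1, Opt2: 11>10, Opt3: 10>7.
Y vs X: Opt1: 3>-1, Opt2: 11>10, Opt3: 10>9.
Y vs Z: Opt1: 3>2, Opt2: 11>5, Opt3: 10>6.
Y strictly beats every other strategy against every opponent action, so it is strictly dominant.

Y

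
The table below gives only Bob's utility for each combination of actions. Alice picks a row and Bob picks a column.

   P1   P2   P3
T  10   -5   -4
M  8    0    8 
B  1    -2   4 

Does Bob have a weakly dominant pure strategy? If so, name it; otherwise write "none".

none

P1 fails to dominate P3 at B (1<4).
P2 fails to dominate P1 at T (-5<10).
P3 fails to dominate P1 at T (-4<10).
No single strategy dominates all the others.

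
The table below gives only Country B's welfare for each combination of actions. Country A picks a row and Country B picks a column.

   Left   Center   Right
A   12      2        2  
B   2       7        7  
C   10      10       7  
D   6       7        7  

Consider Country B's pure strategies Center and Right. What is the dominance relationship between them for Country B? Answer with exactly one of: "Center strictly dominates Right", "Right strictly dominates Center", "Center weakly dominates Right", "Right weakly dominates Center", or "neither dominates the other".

Center weakly dominates Right

Center's payoffs vs Right's, by Country A's action — A: 2=2, B: 7=7, C: 10>7, D: 7=7.
Center is at least as good everywhere and strictly better somewhere (tied only at A, B, D), so Center weakly but not strictly dominates Right.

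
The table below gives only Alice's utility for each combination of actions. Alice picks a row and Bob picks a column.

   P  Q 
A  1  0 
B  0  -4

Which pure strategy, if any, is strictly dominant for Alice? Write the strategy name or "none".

A vs B: P: 1>0, Q: 0>-4.
A strictly beats every other strategy against every opponent action, so it is strictly dominant.

A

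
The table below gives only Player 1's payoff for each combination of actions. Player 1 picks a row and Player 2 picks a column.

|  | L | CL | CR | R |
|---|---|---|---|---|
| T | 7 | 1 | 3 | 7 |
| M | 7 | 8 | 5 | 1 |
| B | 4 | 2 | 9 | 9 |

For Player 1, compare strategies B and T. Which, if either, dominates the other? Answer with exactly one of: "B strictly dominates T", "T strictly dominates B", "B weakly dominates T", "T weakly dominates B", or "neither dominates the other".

B's payoffs vs T's, by Player 2's action — L: 4<7, CL: 2>1, CR: 9>3, R: 9>7.
B does better at CL, CR, R but worse at L; neither strategy dominates the other.

neither dominates the other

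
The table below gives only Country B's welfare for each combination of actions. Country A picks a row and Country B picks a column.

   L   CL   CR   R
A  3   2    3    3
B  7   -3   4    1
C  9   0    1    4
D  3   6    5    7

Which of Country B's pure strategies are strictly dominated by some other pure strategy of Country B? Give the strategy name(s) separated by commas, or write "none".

Nothing dominates L: CL at A (3>2); CR at A (3=3); R at A (3=3).
R strictly dominates CL — A: 3>2, B: 1>-3, C: 4>0, D: 7>6.
CR is not dominated — it holds its own against L at A (3=3); CL at A (3>2); R at A (3=3).
Nothing dominates R: L at A (3=3); CL at A (3>2); CR at A (3=3).

CL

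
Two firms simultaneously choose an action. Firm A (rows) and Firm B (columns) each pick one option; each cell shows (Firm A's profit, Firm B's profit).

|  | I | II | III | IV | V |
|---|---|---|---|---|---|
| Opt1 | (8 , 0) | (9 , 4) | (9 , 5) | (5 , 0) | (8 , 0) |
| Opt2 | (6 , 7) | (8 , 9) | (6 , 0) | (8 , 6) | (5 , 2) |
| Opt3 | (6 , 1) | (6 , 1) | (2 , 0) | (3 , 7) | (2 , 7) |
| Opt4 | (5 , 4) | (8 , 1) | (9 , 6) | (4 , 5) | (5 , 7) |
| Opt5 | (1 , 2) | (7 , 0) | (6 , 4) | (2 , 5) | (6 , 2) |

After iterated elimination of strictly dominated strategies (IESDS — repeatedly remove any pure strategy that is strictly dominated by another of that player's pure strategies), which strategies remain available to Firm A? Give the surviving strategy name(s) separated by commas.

For Firm A, Opt1 strictly dominates Opt3 on the remaining columns (I: 8>6, II: 9>6, III: 9>2, IV: 5>3, V: 8>2); eliminate Opt3.
Row Opt5 is eliminated: Opt1 beats it against every remaining column (I: 8>1, II: 9>7, III: 9>6, IV: 5>2, V: 8>6).
Among the remaining strategies, none is strictly dominated by another pure strategy of the same player, so the elimination stops.
Surviving strategies — Firm A: {Opt1, Opt2, Opt4}; Firm B: {I, II, III, IV, V}.

Opt1, Opt2, Opt4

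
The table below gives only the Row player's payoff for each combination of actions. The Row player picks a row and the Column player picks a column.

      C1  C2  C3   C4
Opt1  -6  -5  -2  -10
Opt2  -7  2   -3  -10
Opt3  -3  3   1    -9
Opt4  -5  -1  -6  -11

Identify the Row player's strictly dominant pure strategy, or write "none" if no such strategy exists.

Opt3

Opt3 vs Opt1: C1: -3>-6, C2: 3>-5, C3: 1>-2, C4: -9>-10.
Opt3 vs Opt2: C1: -3>-7, C2: 3>2, C3: 1>-3, C4: -9>-10.
Opt3 vs Opt4: C1: -3>-5, C2: 3>-1, C3: 1>-6, C4: -9>-11.
Opt3 strictly beats every other strategy against every opponent action, so it is strictly dominant.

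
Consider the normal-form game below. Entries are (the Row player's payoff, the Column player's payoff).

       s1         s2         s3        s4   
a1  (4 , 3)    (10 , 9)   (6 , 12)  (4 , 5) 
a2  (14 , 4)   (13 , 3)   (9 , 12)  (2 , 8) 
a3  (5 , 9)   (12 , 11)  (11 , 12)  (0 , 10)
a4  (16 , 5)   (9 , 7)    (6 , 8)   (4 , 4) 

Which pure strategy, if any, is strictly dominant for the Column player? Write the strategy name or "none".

s3 vs s1: a1: 12>3, a2: 12>4, a3: 12>9, a4: 8>5.
s3 vs s2: a1: 12>9, a2: 12>3, a3: 12>11, a4: 8>7.
s3 vs s4: a1: 12>5, a2: 12>8, a3: 12>10, a4: 8>4.
s3 strictly beats every other strategy against every opponent action, so it is strictly dominant.

s3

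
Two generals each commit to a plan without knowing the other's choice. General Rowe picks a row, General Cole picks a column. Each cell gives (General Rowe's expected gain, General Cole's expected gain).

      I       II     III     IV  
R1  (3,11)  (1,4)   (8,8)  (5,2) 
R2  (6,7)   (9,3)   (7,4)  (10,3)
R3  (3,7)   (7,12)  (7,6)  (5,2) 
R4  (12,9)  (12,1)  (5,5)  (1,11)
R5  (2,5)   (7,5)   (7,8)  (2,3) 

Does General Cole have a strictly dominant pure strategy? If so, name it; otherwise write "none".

none

I fails to dominate II at R3 (7<12).
II fails to dominate I at R1 (4<11).
III fails to dominate I at R1 (8<11).
IV fails to dominate I at R1 (2<11).
No single strategy dominates all the others.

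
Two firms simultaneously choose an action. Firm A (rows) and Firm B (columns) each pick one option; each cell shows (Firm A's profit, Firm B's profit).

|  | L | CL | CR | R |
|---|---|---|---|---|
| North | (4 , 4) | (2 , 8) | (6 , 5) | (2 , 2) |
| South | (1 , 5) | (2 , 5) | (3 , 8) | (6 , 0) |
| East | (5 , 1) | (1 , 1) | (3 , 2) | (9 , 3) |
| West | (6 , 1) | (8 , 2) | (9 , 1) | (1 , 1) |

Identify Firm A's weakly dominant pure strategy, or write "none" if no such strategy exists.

North fails to dominate South at R (2<6).
South fails to dominate North at L (1<4).
East fails to dominate North at CL (1<2).
West fails to dominate North at R (1<2).
No single strategy dominates all the others.

none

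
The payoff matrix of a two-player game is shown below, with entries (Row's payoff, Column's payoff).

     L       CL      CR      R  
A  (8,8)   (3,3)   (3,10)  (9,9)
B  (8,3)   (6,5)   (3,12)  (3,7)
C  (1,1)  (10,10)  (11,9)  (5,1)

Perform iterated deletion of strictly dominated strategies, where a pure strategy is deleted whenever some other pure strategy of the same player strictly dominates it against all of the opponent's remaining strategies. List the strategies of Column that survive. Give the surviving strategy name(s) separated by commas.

For Column, CR strictly dominates L on the remaining rows (A: 10>8, B: 12>3, C: 9>1); eliminate L.
Row B is eliminated: C beats it against every remaining column (CL: 10>6, CR: 11>3, R: 5>3).
Column R is eliminated: CR beats it against every remaining row (A: 10>9, C: 9>1).
For Row, C strictly dominates A on the remaining columns (CL: 10>3, CR: 11>3); eliminate A.
For Column, CL strictly dominates CR on the remaining rows (C: 10>9); eliminate CR.
Among the remaining strategies, none is strictly dominated by another pure strategy of the same player, so the elimination stops.
Surviving strategies — Row: {C}; Column: {CL}.

CL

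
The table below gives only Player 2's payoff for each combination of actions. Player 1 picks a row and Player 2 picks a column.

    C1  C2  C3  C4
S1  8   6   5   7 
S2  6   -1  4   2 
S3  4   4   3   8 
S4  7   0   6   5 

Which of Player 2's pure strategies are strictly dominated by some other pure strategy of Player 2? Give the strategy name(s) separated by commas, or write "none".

C2, C3

C1: no other strategy beats it everywhere (C2 at S1 (8>6); C3 at S1 (8>5); C4 at S1 (8>7)).
C4 strictly dominates C2 — S1: 7>6, S2: 2>-1, S3: 8>4, S4: 5>0.
C3 is strictly dominated by C1 (S1: 8>5, S2: 6>4, S3: 4>3, S4: 7>6).
C4: no other strategy beats it everywhere (C1 at S3 (8>4); C2 at S1 (7>6); C3 at S1 (7>5)).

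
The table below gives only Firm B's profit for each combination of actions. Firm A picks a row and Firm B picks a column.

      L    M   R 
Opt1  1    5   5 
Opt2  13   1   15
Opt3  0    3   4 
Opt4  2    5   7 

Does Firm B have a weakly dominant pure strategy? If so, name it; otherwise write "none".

R vs L: Opt1: 5>1, Opt2: 15>13, Opt3: 4>0, Opt4: 7>2.
R vs M: Opt1: 5=5, Opt2: 15>1, Opt3: 4>3, Opt4: 7>5.
R is at least as good as every other strategy against every opponent action, so it is weakly dominant.

R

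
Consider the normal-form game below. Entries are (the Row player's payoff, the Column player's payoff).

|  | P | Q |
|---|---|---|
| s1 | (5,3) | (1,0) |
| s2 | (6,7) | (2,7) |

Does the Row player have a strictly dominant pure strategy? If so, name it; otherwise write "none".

s2

s2 vs s1: P: 6>5, Q: 2>1.
s2 strictly beats every other strategy against every opponent action, so it is strictly dominant.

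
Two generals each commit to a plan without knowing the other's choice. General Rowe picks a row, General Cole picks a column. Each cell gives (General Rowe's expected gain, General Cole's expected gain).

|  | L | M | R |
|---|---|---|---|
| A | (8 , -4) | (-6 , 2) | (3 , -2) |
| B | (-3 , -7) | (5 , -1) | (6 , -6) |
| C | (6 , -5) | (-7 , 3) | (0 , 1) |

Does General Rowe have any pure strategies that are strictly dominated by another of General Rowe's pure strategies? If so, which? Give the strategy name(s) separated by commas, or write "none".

Nothing dominates A: B at L (8>-3); C at L (8>6).
Nothing dominates B: A at M (5>-6); C at M (5>-7).
C: dominated, since A does at least as well everywhere (L: 8>6, M: -6>-7, R: 3>0).

C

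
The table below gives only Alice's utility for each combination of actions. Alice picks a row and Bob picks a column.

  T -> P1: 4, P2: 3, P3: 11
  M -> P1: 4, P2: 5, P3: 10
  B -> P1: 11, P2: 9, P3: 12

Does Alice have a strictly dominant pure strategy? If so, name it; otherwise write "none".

B

B vs T: P1: 11>4, P2: 9>3, P3: 12>11.
B vs M: P1: 11>4, P2: 9>5, P3: 12>10.
B strictly beats every other strategy against every opponent action, so it is strictly dominant.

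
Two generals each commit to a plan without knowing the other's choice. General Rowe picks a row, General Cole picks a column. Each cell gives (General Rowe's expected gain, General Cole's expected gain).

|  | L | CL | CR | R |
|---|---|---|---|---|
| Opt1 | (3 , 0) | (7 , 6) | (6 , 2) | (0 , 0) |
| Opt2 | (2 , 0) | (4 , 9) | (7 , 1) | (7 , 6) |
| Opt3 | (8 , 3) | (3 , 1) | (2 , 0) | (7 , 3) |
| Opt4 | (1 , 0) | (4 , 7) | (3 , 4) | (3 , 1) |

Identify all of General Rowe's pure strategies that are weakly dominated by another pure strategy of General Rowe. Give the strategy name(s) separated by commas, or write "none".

Opt4

Opt1 is not dominated — it holds its own against Opt2 at L (3>2); Opt3 at CL (7>3); Opt4 at L (3>1).
Opt2 is not dominated — it holds its own against Opt1 at CR (7>6); Opt3 at CL (4>3); Opt4 at L (2>1).
Opt3: no other strategy beats it everywhere (Opt1 at L (8>3); Opt2 at L (8>2); Opt4 at L (8>1)).
Opt2 weakly dominates Opt4 — L: 2>1, CL: 4=4, CR: 7>3, R: 7>3.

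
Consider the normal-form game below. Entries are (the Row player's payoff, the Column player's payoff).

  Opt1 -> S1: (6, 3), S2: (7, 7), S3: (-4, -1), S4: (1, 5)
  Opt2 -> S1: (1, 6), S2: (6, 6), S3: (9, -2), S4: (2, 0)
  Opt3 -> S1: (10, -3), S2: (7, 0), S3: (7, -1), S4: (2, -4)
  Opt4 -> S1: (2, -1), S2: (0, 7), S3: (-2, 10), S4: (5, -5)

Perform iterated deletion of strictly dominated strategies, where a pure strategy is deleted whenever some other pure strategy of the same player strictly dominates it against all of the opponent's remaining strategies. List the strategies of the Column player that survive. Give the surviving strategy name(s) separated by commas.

S2

For the Column player, S2 strictly dominates S4 on the remaining rows (Opt1: 7>5, Opt2: 6>0, Opt3: 0>-4, Opt4: 7>-5); eliminate S4.
Row Opt4 is eliminated: Opt3 beats it against every remaining column (S1: 10>2, S2: 7>0, S3: 7>-2).
The Column player's strategy S3 is strictly dominated by S2 (Opt1: 7>-1, Opt2: 6>-2, Opt3: 0>-1) and is removed.
The Row player's strategy Opt2 is strictly dominated by Opt1 (S1: 6>1, S2: 7>6) and is removed.
The Column player's strategy S1 is strictly dominated by S2 (Opt1: 7>3, Opt3: 0>-3) and is removed.
Among the remaining strategies, none is strictly dominated by another pure strategy of the same player, so the elimination stops.
Surviving strategies — the Row player: {Opt1, Opt3}; the Column player: {S2}.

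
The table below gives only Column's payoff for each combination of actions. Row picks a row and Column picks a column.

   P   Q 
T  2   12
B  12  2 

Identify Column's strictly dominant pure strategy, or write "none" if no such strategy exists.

P fails to dominate Q at T (2<12).
Q fails to dominate P at B (2<12).
No single strategy dominates all the others.

none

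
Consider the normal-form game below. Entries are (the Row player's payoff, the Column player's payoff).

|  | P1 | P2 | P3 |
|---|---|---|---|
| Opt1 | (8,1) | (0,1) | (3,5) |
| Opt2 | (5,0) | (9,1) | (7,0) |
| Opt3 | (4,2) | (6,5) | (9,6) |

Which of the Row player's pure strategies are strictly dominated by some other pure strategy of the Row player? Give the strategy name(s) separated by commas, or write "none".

none

Nothing dominates Opt1: Opt2 at P1 (8>5); Opt3 at P1 (8>4).
Opt2: no other strategy beats it everywhere (Opt1 at P2 (9>0); Opt3 at P1 (5>4)).
Nothing dominates Opt3: Opt1 at P2 (6>0); Opt2 at P3 (9>7).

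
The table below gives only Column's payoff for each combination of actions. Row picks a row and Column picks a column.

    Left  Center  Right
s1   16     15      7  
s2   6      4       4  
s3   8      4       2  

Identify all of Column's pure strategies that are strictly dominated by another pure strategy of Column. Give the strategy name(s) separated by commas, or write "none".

Nothing dominates Left: Center at s1 (16>15); Right at s1 (16>7).
Left strictly dominates Center — s1: 16>15, s2: 6>4, s3: 8>4.
Right: dominated, since Left does at least as well everywhere (s1: 16>7, s2: 6>4, s3: 8>2).

Center, Right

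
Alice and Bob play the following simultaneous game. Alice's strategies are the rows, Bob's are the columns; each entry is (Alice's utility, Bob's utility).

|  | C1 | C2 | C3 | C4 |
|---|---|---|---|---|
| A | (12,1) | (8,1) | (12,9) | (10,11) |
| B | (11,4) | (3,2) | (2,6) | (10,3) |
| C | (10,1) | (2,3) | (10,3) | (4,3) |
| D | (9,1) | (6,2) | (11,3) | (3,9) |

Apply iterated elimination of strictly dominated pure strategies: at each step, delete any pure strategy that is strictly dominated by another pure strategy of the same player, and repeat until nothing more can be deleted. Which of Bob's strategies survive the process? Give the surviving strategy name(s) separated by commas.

C3, C4

Alice's strategy C is strictly dominated by A (C1: 12>10, C2: 8>2, C3: 12>10, C4: 10>4) and is removed.
For Alice, A strictly dominates D on the remaining columns (C1: 12>9, C2: 8>6, C3: 12>11, C4: 10>3); eliminate D.
Column C1 is eliminated: C3 beats it against every remaining row (A: 9>1, B: 6>4).
For Bob, C3 strictly dominates C2 on the remaining rows (A: 9>1, B: 6>2); eliminate C2.
Among the remaining strategies, none is strictly dominated by another pure strategy of the same player, so the elimination stops.
Surviving strategies — Alice: {A, B}; Bob: {C3, C4}.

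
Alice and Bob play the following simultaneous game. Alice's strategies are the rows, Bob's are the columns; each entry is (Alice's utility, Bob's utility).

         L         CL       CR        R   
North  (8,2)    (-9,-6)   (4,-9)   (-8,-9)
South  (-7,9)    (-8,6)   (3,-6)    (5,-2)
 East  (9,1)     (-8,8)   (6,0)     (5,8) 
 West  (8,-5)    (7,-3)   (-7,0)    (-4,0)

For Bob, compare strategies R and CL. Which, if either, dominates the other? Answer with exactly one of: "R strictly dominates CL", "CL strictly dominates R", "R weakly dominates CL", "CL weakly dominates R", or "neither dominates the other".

neither dominates the other

Compare R to CL across each choice by Alice: North: -9<-6, South: -2<6, East: 8=8, West: 0>-3.
R does better at West but worse at North, South; neither strategy dominates the other.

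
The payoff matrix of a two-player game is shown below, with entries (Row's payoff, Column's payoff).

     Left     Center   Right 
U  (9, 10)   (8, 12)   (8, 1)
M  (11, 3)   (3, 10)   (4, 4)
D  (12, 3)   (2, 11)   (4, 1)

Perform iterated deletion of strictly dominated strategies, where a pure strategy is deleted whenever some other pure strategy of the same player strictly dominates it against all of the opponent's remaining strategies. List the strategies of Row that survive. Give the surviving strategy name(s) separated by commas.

U

Column's strategy Left is strictly dominated by Center (U: 12>10, M: 10>3, D: 11>3) and is removed.
Row's strategy M is strictly dominated by U (Center: 8>3, Right: 8>4) and is removed.
Row D is eliminated: U beats it against every remaining column (Center: 8>2, Right: 8>4).
Column Right is eliminated: Center beats it against every remaining row (U: 12>1).
Among the remaining strategies, none is strictly dominated by another pure strategy of the same player, so the elimination stops.
Surviving strategies — Row: {U}; Column: {Center}.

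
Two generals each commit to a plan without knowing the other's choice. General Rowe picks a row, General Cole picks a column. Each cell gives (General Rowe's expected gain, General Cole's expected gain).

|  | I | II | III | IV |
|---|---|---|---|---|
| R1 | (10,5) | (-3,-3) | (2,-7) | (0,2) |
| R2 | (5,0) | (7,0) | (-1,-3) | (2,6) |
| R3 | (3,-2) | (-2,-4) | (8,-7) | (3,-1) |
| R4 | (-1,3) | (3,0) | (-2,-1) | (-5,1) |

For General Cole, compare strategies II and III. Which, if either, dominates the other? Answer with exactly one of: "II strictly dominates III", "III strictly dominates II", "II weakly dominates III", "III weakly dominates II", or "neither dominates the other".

II strictly dominates III

Compare II to III across every action of General Rowe: R1: -3>-7, R2: 0>-3, R3: -4>-7, R4: 0>-1.
II gives a strictly higher payoff against every action of General Rowe, so II strictly dominates III.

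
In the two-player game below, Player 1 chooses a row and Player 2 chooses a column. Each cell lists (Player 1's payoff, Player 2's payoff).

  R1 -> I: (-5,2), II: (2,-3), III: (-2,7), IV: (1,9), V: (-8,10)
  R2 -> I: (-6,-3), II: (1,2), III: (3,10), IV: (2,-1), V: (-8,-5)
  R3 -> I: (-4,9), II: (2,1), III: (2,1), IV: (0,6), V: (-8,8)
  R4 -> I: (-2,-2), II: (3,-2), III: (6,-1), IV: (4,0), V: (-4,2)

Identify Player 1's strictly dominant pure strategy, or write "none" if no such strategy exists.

R4 vs R1: I: -2>-5, II: 3>2, III: 6>-2, IV: 4>1, V: -4>-8.
R4 vs R2: I: -2>-6, II: 3>1, III: 6>3, IV: 4>2, V: -4>-8.
R4 vs R3: I: -2>-4, II: 3>2, III: 6>2, IV: 4>0, V: -4>-8.
R4 strictly beats every other strategy against every opponent action, so it is strictly dominant.

R4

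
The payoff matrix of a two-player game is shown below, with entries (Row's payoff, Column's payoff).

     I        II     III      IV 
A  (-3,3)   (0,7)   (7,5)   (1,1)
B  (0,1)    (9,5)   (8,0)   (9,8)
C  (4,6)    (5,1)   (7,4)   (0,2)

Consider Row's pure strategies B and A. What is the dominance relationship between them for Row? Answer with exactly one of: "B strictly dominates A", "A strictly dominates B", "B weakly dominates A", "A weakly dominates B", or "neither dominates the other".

B's payoffs vs A's, by Column's action — I: 0>-3, II: 9>0, III: 8>7, IV: 9>1.
B gives a strictly higher payoff against each choice by Column, so B strictly dominates A.

B strictly dominates A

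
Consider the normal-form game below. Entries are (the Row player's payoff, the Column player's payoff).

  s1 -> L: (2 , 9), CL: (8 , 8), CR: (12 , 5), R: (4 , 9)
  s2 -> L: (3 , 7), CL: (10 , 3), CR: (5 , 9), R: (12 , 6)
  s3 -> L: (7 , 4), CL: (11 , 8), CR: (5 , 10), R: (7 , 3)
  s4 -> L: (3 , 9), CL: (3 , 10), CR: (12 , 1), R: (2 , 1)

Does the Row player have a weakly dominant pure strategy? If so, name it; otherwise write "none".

none

s1 fails to dominate s2 at L (2<3).
s2 fails to dominate s1 at CR (5<12).
s3 fails to dominate s1 at CR (5<12).
s4 fails to dominate s1 at CL (3<8).
No single strategy dominates all the others.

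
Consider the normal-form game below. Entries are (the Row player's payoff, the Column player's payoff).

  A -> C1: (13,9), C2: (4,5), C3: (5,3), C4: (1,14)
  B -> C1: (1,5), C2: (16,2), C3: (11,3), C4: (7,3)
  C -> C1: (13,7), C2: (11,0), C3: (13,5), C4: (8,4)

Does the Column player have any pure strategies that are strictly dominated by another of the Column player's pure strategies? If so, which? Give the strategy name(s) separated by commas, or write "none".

Nothing dominates C1: C2 at A (9>5); C3 at A (9>3); C4 at B (5>3).
C1 strictly dominates C2 — A: 9>5, B: 5>2, C: 7>0.
C3: dominated, since C1 does at least as well everywhere (A: 9>3, B: 5>3, C: 7>5).
Nothing dominates C4: C1 at A (14>9); C2 at A (14>5); C3 at A (14>3).

C2, C3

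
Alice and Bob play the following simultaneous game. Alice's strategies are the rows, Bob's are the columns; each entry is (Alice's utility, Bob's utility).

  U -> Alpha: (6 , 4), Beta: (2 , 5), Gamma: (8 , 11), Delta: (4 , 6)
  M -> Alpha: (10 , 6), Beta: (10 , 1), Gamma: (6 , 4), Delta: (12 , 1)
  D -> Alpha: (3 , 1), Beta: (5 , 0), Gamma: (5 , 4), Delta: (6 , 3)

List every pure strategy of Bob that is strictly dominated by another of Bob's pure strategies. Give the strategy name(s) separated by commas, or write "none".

Beta, Delta

Alpha is not dominated — it holds its own against Beta at M (6>1); Gamma at M (6>4); Delta at M (6>1).
Beta is strictly dominated by Gamma (U: 11>5, M: 4>1, D: 4>0).
Nothing dominates Gamma: Alpha at U (11>4); Beta at U (11>5); Delta at U (11>6).
Delta is strictly dominated by Gamma (U: 11>6, M: 4>1, D: 4>3).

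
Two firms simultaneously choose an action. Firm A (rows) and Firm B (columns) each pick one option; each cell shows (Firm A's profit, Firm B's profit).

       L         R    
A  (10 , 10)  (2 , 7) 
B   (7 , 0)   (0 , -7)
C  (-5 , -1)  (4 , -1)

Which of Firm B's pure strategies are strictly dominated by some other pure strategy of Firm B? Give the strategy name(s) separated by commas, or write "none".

Nothing dominates L: R at A (10>7).
R: no other strategy beats it everywhere (L at C (-1=-1)).

none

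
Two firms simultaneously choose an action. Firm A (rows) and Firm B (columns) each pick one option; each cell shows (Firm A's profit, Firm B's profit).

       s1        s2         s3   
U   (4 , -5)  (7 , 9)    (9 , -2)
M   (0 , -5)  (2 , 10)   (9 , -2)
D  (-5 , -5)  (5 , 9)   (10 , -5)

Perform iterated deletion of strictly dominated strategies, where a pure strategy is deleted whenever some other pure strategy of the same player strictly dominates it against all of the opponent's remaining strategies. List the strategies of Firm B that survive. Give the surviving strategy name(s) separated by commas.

s2

For Firm B, s2 strictly dominates s1 on the remaining rows (U: 9>-5, M: 10>-5, D: 9>-5); eliminate s1.
Firm A's strategy M is strictly dominated by D (s2: 5>2, s3: 10>9) and is removed.
Firm B's strategy s3 is strictly dominated by s2 (U: 9>-2, D: 9>-5) and is removed.
For Firm A, U strictly dominates D on the remaining columns (s2: 7>5); eliminate D.
Among the remaining strategies, none is strictly dominated by another pure strategy of the same player, so the elimination stops.
Surviving strategies — Firm A: {U}; Firm B: {s2}.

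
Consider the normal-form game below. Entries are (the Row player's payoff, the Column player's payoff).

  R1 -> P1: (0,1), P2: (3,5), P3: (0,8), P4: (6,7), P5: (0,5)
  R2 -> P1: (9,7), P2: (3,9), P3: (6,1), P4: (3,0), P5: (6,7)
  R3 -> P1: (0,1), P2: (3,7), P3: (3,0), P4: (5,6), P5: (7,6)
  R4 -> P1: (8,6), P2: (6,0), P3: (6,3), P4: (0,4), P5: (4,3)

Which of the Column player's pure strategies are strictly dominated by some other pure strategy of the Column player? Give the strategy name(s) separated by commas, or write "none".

P1: no other strategy beats it everywhere (P2 at R4 (6>0); P3 at R2 (7>1); P4 at R2 (7>0); P5 at R2 (7=7)).
Nothing dominates P2: P1 at R1 (5>1); P3 at R2 (9>1); P4 at R2 (9>0); P5 at R1 (5=5).
P3 is not dominated — it holds its own against P1 at R1 (8>1); P2 at R1 (8>5); P4 at R1 (8>7); P5 at R1 (8>5).
Nothing dominates P4: P1 at R1 (7>1); P2 at R1 (7>5); P3 at R3 (6>0); P5 at R1 (7>5).
P5 is not dominated — it holds its own against P1 at R1 (5>1); P2 at R1 (5=5); P3 at R2 (7>1); P4 at R2 (7>0).

none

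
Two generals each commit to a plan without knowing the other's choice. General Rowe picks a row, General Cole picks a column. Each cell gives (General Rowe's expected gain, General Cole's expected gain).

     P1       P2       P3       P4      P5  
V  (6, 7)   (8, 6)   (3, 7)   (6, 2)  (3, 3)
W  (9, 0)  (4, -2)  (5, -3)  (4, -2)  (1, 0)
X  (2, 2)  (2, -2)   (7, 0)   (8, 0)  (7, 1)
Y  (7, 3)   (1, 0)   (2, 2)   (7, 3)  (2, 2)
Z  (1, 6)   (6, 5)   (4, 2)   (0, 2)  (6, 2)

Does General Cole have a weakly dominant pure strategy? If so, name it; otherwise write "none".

P1

P1 vs P2: V: 7>6, W: 0>-2, X: 2>-2, Y: 3>0, Z: 6>5.
P1 vs P3: V: 7=7, W: 0>-3, X: 2>0, Y: 3>2, Z: 6>2.
P1 vs P4: V: 7>2, W: 0>-2, X: 2>0, Y: 3=3, Z: 6>2.
P1 vs P5: V: 7>3, W: 0=0, X: 2>1, Y: 3>2, Z: 6>2.
P1 is at least as good as every other strategy against every opponent action, so it is weakly dominant.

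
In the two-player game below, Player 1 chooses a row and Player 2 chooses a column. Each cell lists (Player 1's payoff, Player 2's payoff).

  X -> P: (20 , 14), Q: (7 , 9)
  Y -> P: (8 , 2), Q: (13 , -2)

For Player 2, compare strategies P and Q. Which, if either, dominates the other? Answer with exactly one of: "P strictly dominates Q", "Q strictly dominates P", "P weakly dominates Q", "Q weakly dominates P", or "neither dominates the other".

P's payoffs vs Q's, by Player 1's action — X: 14>9, Y: 2>-2.
P gives a strictly higher payoff against each opponent action, so P strictly dominates Q.

P strictly dominates Q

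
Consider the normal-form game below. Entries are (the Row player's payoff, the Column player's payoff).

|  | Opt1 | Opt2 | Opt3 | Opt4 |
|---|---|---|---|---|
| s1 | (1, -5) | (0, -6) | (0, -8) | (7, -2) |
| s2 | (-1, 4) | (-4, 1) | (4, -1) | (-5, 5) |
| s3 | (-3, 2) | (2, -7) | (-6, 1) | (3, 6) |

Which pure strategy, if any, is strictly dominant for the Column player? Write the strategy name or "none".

Opt4

Opt4 vs Opt1: s1: -2>-5, s2: 5>4, s3: 6>2.
Opt4 vs Opt2: s1: -2>-6, s2: 5>1, s3: 6>-7.
Opt4 vs Opt3: s1: -2>-8, s2: 5>-1, s3: 6>1.
Opt4 strictly beats every other strategy against every opponent action, so it is strictly dominant.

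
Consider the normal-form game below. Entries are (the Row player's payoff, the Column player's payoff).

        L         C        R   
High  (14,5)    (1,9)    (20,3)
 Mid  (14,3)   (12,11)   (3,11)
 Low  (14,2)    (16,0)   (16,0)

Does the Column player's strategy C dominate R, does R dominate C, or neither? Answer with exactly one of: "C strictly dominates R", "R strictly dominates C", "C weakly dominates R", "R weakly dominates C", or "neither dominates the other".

Compare C to R across each opponent action: High: 9>3, Mid: 11=11, Low: 0=0.
C is at least as good everywhere and strictly better somewhere (tied only at Mid, Low), so C weakly but not strictly dominates R.

C weakly dominates R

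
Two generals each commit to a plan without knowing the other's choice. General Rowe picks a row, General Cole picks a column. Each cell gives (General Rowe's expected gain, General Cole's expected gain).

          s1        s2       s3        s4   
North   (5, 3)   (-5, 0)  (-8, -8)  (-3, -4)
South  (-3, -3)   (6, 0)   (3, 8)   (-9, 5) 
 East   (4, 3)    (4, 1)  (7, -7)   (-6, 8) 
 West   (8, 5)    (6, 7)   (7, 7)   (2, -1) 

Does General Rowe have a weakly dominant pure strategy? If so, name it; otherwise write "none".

West vs North: s1: 8>5, s2: 6>-5, s3: 7>-8, s4: 2>-3.
West vs South: s1: 8>-3, s2: 6=6, s3: 7>3, s4: 2>-9.
West vs East: s1: 8>4, s2: 6>4, s3: 7=7, s4: 2>-6.
West is at least as good as every other strategy against every opponent action, so it is weakly dominant.

West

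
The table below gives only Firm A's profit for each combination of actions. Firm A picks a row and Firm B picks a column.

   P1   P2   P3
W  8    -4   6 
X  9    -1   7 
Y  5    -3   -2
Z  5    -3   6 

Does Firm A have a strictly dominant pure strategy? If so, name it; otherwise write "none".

X

X vs W: P1: 9>8, P2: -1>-4, P3: 7>6.
X vs Y: P1: 9>5, P2: -1>-3, P3: 7>-2.
X vs Z: P1: 9>5, P2: -1>-3, P3: 7>6.
X strictly beats every other strategy against every opponent action, so it is strictly dominant.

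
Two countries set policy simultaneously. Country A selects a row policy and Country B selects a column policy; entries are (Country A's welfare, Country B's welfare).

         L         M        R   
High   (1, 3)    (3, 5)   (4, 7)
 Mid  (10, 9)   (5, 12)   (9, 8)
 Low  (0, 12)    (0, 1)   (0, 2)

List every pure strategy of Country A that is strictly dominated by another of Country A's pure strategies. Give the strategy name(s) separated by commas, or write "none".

Mid strictly dominates High — L: 10>1, M: 5>3, R: 9>4.
Nothing dominates Mid: High at L (10>1); Low at L (10>0).
Low is strictly dominated by High (L: 1>0, M: 3>0, R: 4>0).

High, Low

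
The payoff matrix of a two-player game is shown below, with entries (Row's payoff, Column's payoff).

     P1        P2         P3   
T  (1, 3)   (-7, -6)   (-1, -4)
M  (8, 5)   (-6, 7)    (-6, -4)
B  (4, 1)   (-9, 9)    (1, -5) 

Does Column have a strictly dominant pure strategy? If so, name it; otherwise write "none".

none

P1 fails to dominate P2 at M (5<7).
P2 fails to dominate P1 at T (-6<3).
P3 fails to dominate P1 at T (-4<3).
No single strategy dominates all the others.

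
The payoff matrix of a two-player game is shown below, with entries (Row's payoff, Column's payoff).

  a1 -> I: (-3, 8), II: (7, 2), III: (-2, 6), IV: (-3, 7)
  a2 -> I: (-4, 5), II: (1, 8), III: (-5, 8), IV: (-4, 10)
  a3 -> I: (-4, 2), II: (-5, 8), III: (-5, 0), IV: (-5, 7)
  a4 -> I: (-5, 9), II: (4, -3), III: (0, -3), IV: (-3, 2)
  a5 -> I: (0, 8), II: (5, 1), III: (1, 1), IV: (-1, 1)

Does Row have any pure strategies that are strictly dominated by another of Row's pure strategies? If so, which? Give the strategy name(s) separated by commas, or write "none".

a1: no other strategy beats it everywhere (a2 at I (-3>-4); a3 at I (-3>-4); a4 at I (-3>-5); a5 at II (7>5)).
a2: dominated, since a1 does at least as well everywhere (I: -3>-4, II: 7>1, III: -2>-5, IV: -3>-4).
a3: dominated, since a1 does at least as well everywhere (I: -3>-4, II: 7>-5, III: -2>-5, IV: -3>-5).
a4 is strictly dominated by a5 (I: 0>-5, II: 5>4, III: 1>0, IV: -1>-3).
Nothing dominates a5: a1 at I (0>-3); a2 at I (0>-4); a3 at I (0>-4); a4 at I (0>-5).

a2, a3, a4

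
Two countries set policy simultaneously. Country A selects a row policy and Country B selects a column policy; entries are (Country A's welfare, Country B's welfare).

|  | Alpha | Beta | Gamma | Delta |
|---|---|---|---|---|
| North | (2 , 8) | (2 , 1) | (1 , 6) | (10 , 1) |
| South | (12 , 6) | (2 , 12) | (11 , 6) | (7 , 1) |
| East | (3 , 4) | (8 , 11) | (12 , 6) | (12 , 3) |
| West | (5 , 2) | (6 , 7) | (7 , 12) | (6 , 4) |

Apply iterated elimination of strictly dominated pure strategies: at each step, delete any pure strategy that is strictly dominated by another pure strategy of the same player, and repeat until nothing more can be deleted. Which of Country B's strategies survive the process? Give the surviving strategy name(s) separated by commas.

For Country A, East strictly dominates North on the remaining columns (Alpha: 3>2, Beta: 8>2, Gamma: 12>1, Delta: 12>10); eliminate North.
For Country B, Beta strictly dominates Alpha on the remaining rows (South: 12>6, East: 11>4, West: 7>2); eliminate Alpha.
Row South is eliminated: East beats it against every remaining column (Beta: 8>2, Gamma: 12>11, Delta: 12>7).
For Country A, East strictly dominates West on the remaining columns (Beta: 8>6, Gamma: 12>7, Delta: 12>6); eliminate West.
Column Gamma is eliminated: Beta beats it against every remaining row (East: 11>6).
Column Delta is eliminated: Beta beats it against every remaining row (East: 11>3).
Among the remaining strategies, none is strictly dominated by another pure strategy of the same player, so the elimination stops.
Surviving strategies — Country A: {East}; Country B: {Beta}.

Beta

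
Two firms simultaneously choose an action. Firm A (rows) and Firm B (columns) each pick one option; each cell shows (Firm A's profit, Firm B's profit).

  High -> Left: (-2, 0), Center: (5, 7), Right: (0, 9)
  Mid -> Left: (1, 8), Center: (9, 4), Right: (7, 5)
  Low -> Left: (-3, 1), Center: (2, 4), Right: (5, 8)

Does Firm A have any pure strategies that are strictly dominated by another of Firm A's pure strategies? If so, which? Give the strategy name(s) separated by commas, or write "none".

High, Low

High is strictly dominated by Mid (Left: 1>-2, Center: 9>5, Right: 7>0).
Mid is not dominated — it holds its own against High at Left (1>-2); Low at Left (1>-3).
Low is strictly dominated by Mid (Left: 1>-3, Center: 9>2, Right: 7>5).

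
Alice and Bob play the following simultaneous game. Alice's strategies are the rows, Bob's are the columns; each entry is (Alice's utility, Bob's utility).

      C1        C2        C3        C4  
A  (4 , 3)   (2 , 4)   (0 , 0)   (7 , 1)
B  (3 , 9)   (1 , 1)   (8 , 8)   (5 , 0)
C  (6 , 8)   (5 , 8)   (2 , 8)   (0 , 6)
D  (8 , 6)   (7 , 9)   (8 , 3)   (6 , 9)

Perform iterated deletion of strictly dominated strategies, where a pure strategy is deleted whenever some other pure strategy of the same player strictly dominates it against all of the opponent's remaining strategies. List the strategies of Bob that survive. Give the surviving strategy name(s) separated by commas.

Alice's strategy C is strictly dominated by D (C1: 8>6, C2: 7>5, C3: 8>2, C4: 6>0) and is removed.
Bob's strategy C3 is strictly dominated by C1 (A: 3>0, B: 9>8, D: 6>3) and is removed.
For Alice, A strictly dominates B on the remaining columns (C1: 4>3, C2: 2>1, C4: 7>5); eliminate B.
Bob's strategy C1 is strictly dominated by C2 (A: 4>3, D: 9>6) and is removed.
Among the remaining strategies, none is strictly dominated by another pure strategy of the same player, so the elimination stops.
Surviving strategies — Alice: {A, D}; Bob: {C2, C4}.

C2, C4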